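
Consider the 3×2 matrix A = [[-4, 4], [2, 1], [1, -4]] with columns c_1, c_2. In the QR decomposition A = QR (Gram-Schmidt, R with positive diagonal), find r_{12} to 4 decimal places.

r_{12} = -3.9279

c_1 = (-4, 2, 1); ‖c_1‖ = 4.5826, so e_1 = (-0.8729, 0.4364, 0.2182).
r_{12} = e_1·c_2 = -3.9279.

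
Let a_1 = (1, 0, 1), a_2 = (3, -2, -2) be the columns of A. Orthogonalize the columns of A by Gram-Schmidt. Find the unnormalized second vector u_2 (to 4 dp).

u_2 = (2.5000, -2.0000, -2.5000)

a_1 = (1, 0, 1); ‖a_1‖ = 1.4142, so e_1 = (0.7071, 0.0000, 0.7071).
e_1·a_2 = 0.7071·3 + 0.0000·(-2) + 0.7071·(-2) = 0.7071.
u_2 = a_2 − 0.7071·e_1 = (2.5000, -2.0000, -2.5000).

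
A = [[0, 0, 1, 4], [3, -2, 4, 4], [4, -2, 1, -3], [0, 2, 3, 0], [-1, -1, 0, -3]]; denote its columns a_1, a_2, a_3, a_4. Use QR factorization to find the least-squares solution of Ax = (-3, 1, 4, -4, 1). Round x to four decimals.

x = (0.5176, -1.0915, -0.5500, -0.2822)

a_1 = (0, 3, 4, 0, -1); ‖a_1‖ = 5.0990, so q_1 = (0.0000, 0.5883, 0.7845, 0.0000, -0.1961).
q_1·a_2 = 0.0000·0 + 0.5883·(-2) + 0.7845·(-2) + 0.0000·2 + (-0.1961)·(-1) = -2.5495.
u_2 = a_2 + 2.5495·q_1 = (0.0000, -0.5000, 0.0000, 2.0000, -1.5000).
‖u_2‖ = 2.5495, so q_2 = (0.0000, -0.1961, 0.0000, 0.7845, -0.5883).
q_1·a_3 = 0.0000·1 + 0.5883·4 + 0.7845·1 + 0.0000·3 + (-0.1961)·0 = 3.1379; q_2·a_3 = 0.0000·1 + (-0.1961)·4 + 0.0000·1 + 0.7845·3 + (-0.5883)·0 = 1.5689.
u_3 = a_3 − 3.1379·q_1 − 1.5689·q_2 = (1.0000, 2.4615, -1.4615, 1.7692, 1.5385).
‖u_3‖ = 3.8331, so q_3 = (0.2609, 0.6422, -0.3813, 0.4616, 0.4014).
q_1·a_4 = 0.0000·4 + 0.5883·4 + 0.7845·(-3) + 0.0000·0 + (-0.1961)·(-3) = 0.5883; q_2·a_4 = 0.0000·4 + (-0.1961)·4 + 0.0000·(-3) + 0.7845·0 + (-0.5883)·(-3) = 0.9806; q_3·a_4 = 0.2609·4 + 0.6422·4 + (-0.3813)·(-3) + 0.4616·0 + 0.4014·(-3) = 3.5521.
u_4 = a_4 − 0.5883·q_1 − 0.9806·q_2 − 3.5521·q_3 = (3.0733, 1.5650, -2.1071, -2.4088, -3.7334).
‖u_4‖ = 6.0062, so q_4 = (0.5117, 0.2606, -0.3508, -0.4010, -0.6216).
Qᵀb = (3.5301, -3.9223, -3.1106, -1.6952).
Back-substitute: x_4 = -1.6952/6.0062 = -0.2822.
x_3 = (-3.1106 − 3.5521·(-0.2822))/3.8331 = -0.5500.
x_2 = (-3.9223 − 1.5689·(-0.5500) − 0.9806·(-0.2822))/2.5495 = -1.0915.
x_1 = (3.5301 + 2.5495·(-1.0915) − 3.1379·(-0.5500) − 0.5883·(-0.2822))/5.0990 = 0.5176.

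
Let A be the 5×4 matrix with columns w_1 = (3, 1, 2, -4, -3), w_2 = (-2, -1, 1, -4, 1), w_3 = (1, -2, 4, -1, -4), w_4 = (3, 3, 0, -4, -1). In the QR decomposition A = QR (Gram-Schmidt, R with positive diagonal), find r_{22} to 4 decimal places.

r_{22} = 4.6216

w_1 = (3, 1, 2, -4, -3); ‖w_1‖ = 6.2450, so q_1 = (0.4804, 0.1601, 0.3203, -0.6405, -0.4804).
q_1·w_2 = 0.4804·(-2) + 0.1601·(-1) + 0.3203·1 + (-0.6405)·(-4) + (-0.4804)·1 = 1.2810.
u_2 = w_2 − 1.2810·q_1 = (-2.6154, -1.2051, 0.5897, -3.1795, 1.6154).
r_{22} = ‖u_2‖ = 4.6216.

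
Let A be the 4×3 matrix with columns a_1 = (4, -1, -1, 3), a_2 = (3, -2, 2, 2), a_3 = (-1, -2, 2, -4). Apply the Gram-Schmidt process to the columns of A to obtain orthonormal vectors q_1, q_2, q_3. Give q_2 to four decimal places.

q_1 = a_1/‖a_1‖ = (4, -1, -1, 3)/5.1962 = (0.7698, -0.1925, -0.1925, 0.5774).
r_{12} = q_1·a_2 = 3.4641.
u_2 = a_2 − 3.4641·q_1 = (0.3333, -1.3333, 2.6667, 0.0000).
‖u_2‖ = 3.0000, so q_2 = (0.1111, -0.4444, 0.8889, 0.0000).

q_2 = (0.1111, -0.4444, 0.8889, 0.0000)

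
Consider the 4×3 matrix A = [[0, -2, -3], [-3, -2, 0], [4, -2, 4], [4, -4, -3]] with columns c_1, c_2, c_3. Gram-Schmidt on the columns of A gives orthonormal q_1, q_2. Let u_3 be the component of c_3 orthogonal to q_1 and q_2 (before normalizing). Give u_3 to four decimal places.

q_1 = c_1/‖c_1‖ = (0, -3, 4, 4)/6.4031 = (0.0000, -0.4685, 0.6247, 0.6247).
r_{12} = q_1·c_2 = -2.8111.
u_2 = c_2 + 2.8111·q_1 = (-2.0000, -3.3171, -0.2439, -2.2439).
‖u_2‖ = 4.4830, so q_2 = (-0.4461, -0.7399, -0.0544, -0.5005).
r_{13} = q_1·c_3 = 0.6247; r_{23} = q_2·c_3 = 2.6224.
u_3 = c_3 − 0.6247·q_1 − 2.6224·q_2 = (-1.8301, 2.2330, 3.7524, -2.0777).

u_3 = (-1.8301, 2.2330, 3.7524, -2.0777)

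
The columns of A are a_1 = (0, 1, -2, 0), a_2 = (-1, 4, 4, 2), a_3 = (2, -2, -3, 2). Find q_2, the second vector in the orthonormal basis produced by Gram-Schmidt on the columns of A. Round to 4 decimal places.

q_2 = (-0.1720, 0.8256, 0.4128, 0.3440)

a_1 = (0, 1, -2, 0); ‖a_1‖ = 2.2361, so q_1 = (0.0000, 0.4472, -0.8944, 0.0000).
q_1·a_2 = 0.0000·(-1) + 0.4472·4 + (-0.8944)·4 + 0.0000·2 = -1.7889.
u_2 = a_2 + 1.7889·q_1 = (-1.0000, 4.8000, 2.4000, 2.0000).
‖u_2‖ = 5.8138, so q_2 = (-0.1720, 0.8256, 0.4128, 0.3440).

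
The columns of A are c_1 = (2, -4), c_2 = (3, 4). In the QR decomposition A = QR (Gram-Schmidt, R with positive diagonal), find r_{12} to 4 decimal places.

c_1 = (2, -4); ‖c_1‖ = 4.4721, so e_1 = (0.4472, -0.8944).
r_{12} = e_1·c_2 = -2.2361.

r_{12} = -2.2361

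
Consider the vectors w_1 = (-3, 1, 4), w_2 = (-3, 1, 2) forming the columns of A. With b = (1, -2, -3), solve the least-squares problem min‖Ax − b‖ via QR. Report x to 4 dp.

e_1 = w_1/‖w_1‖ = (-3, 1, 4)/5.0990 = (-0.5883, 0.1961, 0.7845).
r_{12} = e_1·w_2 = 3.5301.
u_2 = w_2 − 3.5301·e_1 = (-0.9231, 0.3077, -0.7692).
‖u_2‖ = 1.2403, so e_2 = (-0.7442, 0.2481, -0.6202).
Qᵀb = (-3.3340, 0.6202).
Back-substitute: x_2 = 0.6202/1.2403 = 0.5000.
x_1 = (-3.3340 − 3.5301·0.5000)/5.0990 = -1.0000.

x = (-1.0000, 0.5000)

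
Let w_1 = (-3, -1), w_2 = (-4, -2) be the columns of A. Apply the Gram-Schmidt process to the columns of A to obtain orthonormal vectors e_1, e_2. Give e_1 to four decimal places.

e_1 = (-0.9487, -0.3162)

e_1 = w_1/‖w_1‖ = (-3, -1)/3.1623 = (-0.9487, -0.3162).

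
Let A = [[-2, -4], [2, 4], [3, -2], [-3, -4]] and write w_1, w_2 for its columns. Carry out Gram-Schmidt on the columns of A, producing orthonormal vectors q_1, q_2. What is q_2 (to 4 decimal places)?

w_1 = (-2, 2, 3, -3); ‖w_1‖ = 5.0990, so q_1 = (-0.3922, 0.3922, 0.5883, -0.5883).
q_1·w_2 = (-0.3922)·(-4) + 0.3922·4 + 0.5883·(-2) + (-0.5883)·(-4) = 4.3146.
u_2 = w_2 − 4.3146·q_1 = (-2.3077, 2.3077, -4.5385, -1.4615).
‖u_2‖ = 5.7779, so q_2 = (-0.3994, 0.3994, -0.7855, -0.2530).

q_2 = (-0.3994, 0.3994, -0.7855, -0.2530)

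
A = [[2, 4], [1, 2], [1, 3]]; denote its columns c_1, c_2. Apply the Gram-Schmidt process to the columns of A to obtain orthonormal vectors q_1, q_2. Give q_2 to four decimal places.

c_1 = (2, 1, 1); ‖c_1‖ = 2.4495, so q_1 = (0.8165, 0.4082, 0.4082).
q_1·c_2 = 0.8165·4 + 0.4082·2 + 0.4082·3 = 5.3072.
u_2 = c_2 − 5.3072·q_1 = (-0.3333, -0.1667, 0.8333).
‖u_2‖ = 0.9129, so q_2 = (-0.3651, -0.1826, 0.9129).

q_2 = (-0.3651, -0.1826, 0.9129)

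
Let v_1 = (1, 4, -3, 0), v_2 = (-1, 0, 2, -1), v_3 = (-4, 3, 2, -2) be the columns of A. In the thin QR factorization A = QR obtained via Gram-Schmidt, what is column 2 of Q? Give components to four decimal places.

q_1 = v_1/‖v_1‖ = (1, 4, -3, 0)/5.0990 = (0.1961, 0.7845, -0.5883, 0.0000).
r_{12} = q_1·v_2 = -1.3728.
u_2 = v_2 + 1.3728·q_1 = (-0.7308, 1.0769, 1.1923, -1.0000).
‖u_2‖ = 2.0286, so q_2 = (-0.3602, 0.5309, 0.5877, -0.4929).

q_2 = (-0.3602, 0.5309, 0.5877, -0.4929)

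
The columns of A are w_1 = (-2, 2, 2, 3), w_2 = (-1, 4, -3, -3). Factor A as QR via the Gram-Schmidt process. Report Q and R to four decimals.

Q = [[-0.4364, -0.2539], [0.4364, 0.7698], [0.4364, -0.4340], [0.6547, -0.3931]], R = [[4.5826, -1.0911], [0.0000, 5.8146]]

q_1 = w_1/‖w_1‖ = (-2, 2, 2, 3)/4.5826 = (-0.4364, 0.4364, 0.4364, 0.6547).
r_{12} = q_1·w_2 = -1.0911.
u_2 = w_2 + 1.0911·q_1 = (-1.4762, 4.4762, -2.5238, -2.2857).
‖u_2‖ = 5.8146, so q_2 = (-0.2539, 0.7698, -0.4340, -0.3931).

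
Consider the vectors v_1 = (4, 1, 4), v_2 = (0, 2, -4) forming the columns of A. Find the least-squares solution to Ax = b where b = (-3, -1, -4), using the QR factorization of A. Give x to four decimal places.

v_1 = (4, 1, 4); ‖v_1‖ = 5.7446, so e_1 = (0.6963, 0.1741, 0.6963).
e_1·v_2 = 0.6963·0 + 0.1741·2 + 0.6963·(-4) = -2.4371.
u_2 = v_2 + 2.4371·e_1 = (1.6970, 2.4242, -2.3030).
‖u_2‖ = 3.7497, so e_2 = (0.4526, 0.6465, -0.6142).
Qᵀb = (-5.0483, 0.4526).
Back-substitute: x_2 = 0.4526/3.7497 = 0.1207.
x_1 = (-5.0483 + 2.4371·0.1207)/5.7446 = -0.8276.

x = (-0.8276, 0.1207)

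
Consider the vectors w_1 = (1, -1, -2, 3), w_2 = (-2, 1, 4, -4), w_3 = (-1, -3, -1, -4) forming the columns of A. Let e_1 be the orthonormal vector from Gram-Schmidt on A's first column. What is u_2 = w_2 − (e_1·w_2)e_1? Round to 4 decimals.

e_1 = w_1/‖w_1‖ = (1, -1, -2, 3)/3.8730 = (0.2582, -0.2582, -0.5164, 0.7746).
r_{12} = e_1·w_2 = -5.9386.
u_2 = w_2 + 5.9386·e_1 = (-0.4667, -0.5333, 0.9333, 0.6000).

u_2 = (-0.4667, -0.5333, 0.9333, 0.6000)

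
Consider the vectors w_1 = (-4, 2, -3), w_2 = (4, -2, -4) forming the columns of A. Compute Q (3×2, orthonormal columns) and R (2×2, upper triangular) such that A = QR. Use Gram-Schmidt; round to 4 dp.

Q = [[-0.7428, 0.4983], [0.3714, -0.2491], [-0.5571, -0.8305]], R = [[5.3852, -1.4856], [0.0000, 5.8132]]

w_1 = (-4, 2, -3); ‖w_1‖ = 5.3852, so q_1 = (-0.7428, 0.3714, -0.5571).
q_1·w_2 = (-0.7428)·4 + 0.3714·(-2) + (-0.5571)·(-4) = -1.4856.
u_2 = w_2 + 1.4856·q_1 = (2.8966, -1.4483, -4.8276).
‖u_2‖ = 5.8132, so q_2 = (0.4983, -0.2491, -0.8305).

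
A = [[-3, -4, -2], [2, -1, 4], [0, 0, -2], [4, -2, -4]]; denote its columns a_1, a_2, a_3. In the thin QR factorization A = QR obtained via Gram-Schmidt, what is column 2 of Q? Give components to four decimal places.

q_2 = (-0.8305, -0.2491, 0.0000, -0.4983)

a_1 = (-3, 2, 0, 4); ‖a_1‖ = 5.3852, so q_1 = (-0.5571, 0.3714, 0.0000, 0.7428).
q_1·a_2 = (-0.5571)·(-4) + 0.3714·(-1) + 0.0000·0 + 0.7428·(-2) = 0.3714.
u_2 = a_2 − 0.3714·q_1 = (-3.7931, -1.1379, 0.0000, -2.2759).
‖u_2‖ = 4.5675, so q_2 = (-0.8305, -0.2491, 0.0000, -0.4983).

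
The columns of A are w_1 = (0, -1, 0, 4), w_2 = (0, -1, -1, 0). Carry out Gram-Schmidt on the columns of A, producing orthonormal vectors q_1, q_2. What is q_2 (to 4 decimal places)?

q_1 = w_1/‖w_1‖ = (0, -1, 0, 4)/4.1231 = (0.0000, -0.2425, 0.0000, 0.9701).
r_{12} = q_1·w_2 = 0.2425.
u_2 = w_2 − 0.2425·q_1 = (0.0000, -0.9412, -1.0000, -0.2353).
‖u_2‖ = 1.3933, so q_2 = (0.0000, -0.6755, -0.7177, -0.1689).

q_2 = (0.0000, -0.6755, -0.7177, -0.1689)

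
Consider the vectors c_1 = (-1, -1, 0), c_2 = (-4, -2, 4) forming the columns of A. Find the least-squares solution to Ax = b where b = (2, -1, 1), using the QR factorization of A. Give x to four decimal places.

c_1 = (-1, -1, 0); ‖c_1‖ = 1.4142, so e_1 = (-0.7071, -0.7071, 0.0000).
e_1·c_2 = (-0.7071)·(-4) + (-0.7071)·(-2) + 0.0000·4 = 4.2426.
u_2 = c_2 − 4.2426·e_1 = (-1.0000, 1.0000, 4.0000).
‖u_2‖ = 4.2426, so e_2 = (-0.2357, 0.2357, 0.9428).
Qᵀb = (-0.7071, 0.2357).
Back-substitute: x_2 = 0.2357/4.2426 = 0.0556.
x_1 = (-0.7071 − 4.2426·0.0556)/1.4142 = -0.6667.

x = (-0.6667, 0.0556)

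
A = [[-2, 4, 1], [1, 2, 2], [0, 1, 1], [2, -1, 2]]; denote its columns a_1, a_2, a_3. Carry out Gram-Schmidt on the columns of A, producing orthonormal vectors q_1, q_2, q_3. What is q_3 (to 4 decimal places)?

a_1 = (-2, 1, 0, 2); ‖a_1‖ = 3.0000, so q_1 = (-0.6667, 0.3333, 0.0000, 0.6667).
q_1·a_2 = (-0.6667)·4 + 0.3333·2 + 0.0000·1 + 0.6667·(-1) = -2.6667.
u_2 = a_2 + 2.6667·q_1 = (2.2222, 2.8889, 1.0000, 0.7778).
‖u_2‖ = 3.8586, so q_2 = (0.5759, 0.7487, 0.2592, 0.2016).
q_1·a_3 = (-0.6667)·1 + 0.3333·2 + 0.0000·1 + 0.6667·2 = 1.3333; q_2·a_3 = 0.5759·1 + 0.7487·2 + 0.2592·1 + 0.2016·2 = 2.7356.
u_3 = a_3 − 1.3333·q_1 − 2.7356·q_2 = (0.3134, -0.4925, 0.2910, 0.5597).
‖u_3‖ = 0.8595, so q_3 = (0.3647, -0.5730, 0.3386, 0.6512).

q_3 = (0.3647, -0.5730, 0.3386, 0.6512)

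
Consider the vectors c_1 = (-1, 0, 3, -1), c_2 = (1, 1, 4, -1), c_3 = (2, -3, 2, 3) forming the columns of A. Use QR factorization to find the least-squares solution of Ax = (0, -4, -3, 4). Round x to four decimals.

x = (0.2942, -1.4280, 0.9007)

c_1 = (-1, 0, 3, -1); ‖c_1‖ = 3.3166, so e_1 = (-0.3015, 0.0000, 0.9045, -0.3015).
e_1·c_2 = (-0.3015)·1 + 0.0000·1 + 0.9045·4 + (-0.3015)·(-1) = 3.6181.
u_2 = c_2 − 3.6181·e_1 = (2.0909, 1.0000, 0.7273, 0.0909).
‖u_2‖ = 2.4309, so e_2 = (0.8602, 0.4114, 0.2992, 0.0374).
e_1·c_3 = (-0.3015)·2 + 0.0000·(-3) + 0.9045·2 + (-0.3015)·3 = 0.3015; e_2·c_3 = 0.8602·2 + 0.4114·(-3) + 0.2992·2 + 0.0374·3 = 1.1967.
u_3 = c_3 − 0.3015·e_1 − 1.1967·e_2 = (1.0615, -3.4923, 1.3692, 3.0462).
‖u_3‖ = 4.9474, so e_3 = (0.2146, -0.7059, 0.2768, 0.6157).
Qᵀb = (-3.9196, -2.3935, 4.4561).
Back-substitute: x_3 = 4.4561/4.9474 = 0.9007.
x_2 = (-2.3935 − 1.1967·0.9007)/2.4309 = -1.4280.
x_1 = (-3.9196 − 3.6181·(-1.4280) − 0.3015·0.9007)/3.3166 = 0.2942.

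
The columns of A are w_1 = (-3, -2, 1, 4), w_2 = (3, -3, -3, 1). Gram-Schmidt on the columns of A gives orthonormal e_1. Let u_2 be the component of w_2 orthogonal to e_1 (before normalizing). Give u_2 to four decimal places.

u_2 = (2.8000, -3.1333, -2.9333, 1.2667)

w_1 = (-3, -2, 1, 4); ‖w_1‖ = 5.4772, so e_1 = (-0.5477, -0.3651, 0.1826, 0.7303).
e_1·w_2 = (-0.5477)·3 + (-0.3651)·(-3) + 0.1826·(-3) + 0.7303·1 = -0.3651.
u_2 = w_2 + 0.3651·e_1 = (2.8000, -3.1333, -2.9333, 1.2667).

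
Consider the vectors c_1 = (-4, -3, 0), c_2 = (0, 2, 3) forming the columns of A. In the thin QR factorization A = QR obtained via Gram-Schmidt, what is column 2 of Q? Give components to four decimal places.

c_1 = (-4, -3, 0); ‖c_1‖ = 5.0000, so q_1 = (-0.8000, -0.6000, 0.0000).
q_1·c_2 = (-0.8000)·0 + (-0.6000)·2 + 0.0000·3 = -1.2000.
u_2 = c_2 + 1.2000·q_1 = (-0.9600, 1.2800, 3.0000).
‖u_2‖ = 3.4000, so q_2 = (-0.2824, 0.3765, 0.8824).

q_2 = (-0.2824, 0.3765, 0.8824)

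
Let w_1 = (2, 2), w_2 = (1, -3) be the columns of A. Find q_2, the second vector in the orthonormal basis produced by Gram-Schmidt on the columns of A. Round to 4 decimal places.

w_1 = (2, 2); ‖w_1‖ = 2.8284, so q_1 = (0.7071, 0.7071).
q_1·w_2 = 0.7071·1 + 0.7071·(-3) = -1.4142.
u_2 = w_2 + 1.4142·q_1 = (2.0000, -2.0000).
‖u_2‖ = 2.8284, so q_2 = (0.7071, -0.7071).

q_2 = (0.7071, -0.7071)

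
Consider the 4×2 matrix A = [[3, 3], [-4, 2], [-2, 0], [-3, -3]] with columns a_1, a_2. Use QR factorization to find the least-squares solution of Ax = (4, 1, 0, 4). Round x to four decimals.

q_1 = a_1/‖a_1‖ = (3, -4, -2, -3)/6.1644 = (0.4867, -0.6489, -0.3244, -0.4867).
r_{12} = q_1·a_2 = 1.6222.
u_2 = a_2 − 1.6222·q_1 = (2.2105, 3.0526, 0.5263, -2.2105).
‖u_2‖ = 4.4010, so q_2 = (0.5023, 0.6936, 0.1196, -0.5023).
Qᵀb = (-0.6489, 0.6936).
Back-substitute: x_2 = 0.6936/4.4010 = 0.1576.
x_1 = (-0.6489 − 1.6222·0.1576)/6.1644 = -0.1467.

x = (-0.1467, 0.1576)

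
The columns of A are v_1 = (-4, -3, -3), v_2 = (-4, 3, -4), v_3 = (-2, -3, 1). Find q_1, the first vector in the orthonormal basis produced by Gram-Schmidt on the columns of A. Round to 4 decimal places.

q_1 = (-0.6860, -0.5145, -0.5145)

v_1 = (-4, -3, -3); ‖v_1‖ = 5.8310, so q_1 = (-0.6860, -0.5145, -0.5145).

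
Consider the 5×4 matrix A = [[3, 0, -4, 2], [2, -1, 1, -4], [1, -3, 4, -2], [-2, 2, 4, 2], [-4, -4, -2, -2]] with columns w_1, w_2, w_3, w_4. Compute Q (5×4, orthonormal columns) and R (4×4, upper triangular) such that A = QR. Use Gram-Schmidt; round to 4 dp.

q_1 = w_1/‖w_1‖ = (3, 2, 1, -2, -4)/5.8310 = (0.5145, 0.3430, 0.1715, -0.3430, -0.6860).
r_{12} = q_1·w_2 = 1.2005.
u_2 = w_2 − 1.2005·q_1 = (-0.6176, -1.4118, -3.2059, 2.4118, -3.1765).
‖u_2‖ = 5.3440, so q_2 = (-0.1156, -0.2642, -0.5999, 0.4513, -0.5944).
r_{13} = q_1·w_3 = -1.0290; r_{23} = q_2·w_3 = 0.7925.
u_3 = w_3 + 1.0290·q_1 − 0.7925·q_2 = (-3.3790, 1.5623, 4.6519, 3.2894, -2.2348).
‖u_3‖ = 7.1633, so q_3 = (-0.4717, 0.2181, 0.6494, 0.4592, -0.3120).
r_{14} = q_1·w_4 = 0.0000; r_{24} = q_2·w_4 = 4.1167; r_{34} = q_3·w_4 = -1.5723.
u_4 = w_4 + 0.0000·q_1 − 4.1167·q_2 + 1.5723·q_3 = (1.7341, -2.5696, 1.4907, 0.8641, -0.0436).
‖u_4‖ = 3.5469, so q_4 = (0.4889, -0.7245, 0.4203, 0.2436, -0.0123).

Q = [[0.5145, -0.1156, -0.4717, 0.4889], [0.3430, -0.2642, 0.2181, -0.7245], [0.1715, -0.5999, 0.6494, 0.4203], [-0.3430, 0.4513, 0.4592, 0.2436], [-0.6860, -0.5944, -0.3120, -0.0123]], R = [[5.8310, 1.2005, -1.0290, 0.0000], [0.0000, 5.3440, 0.7925, 4.1167], [0.0000, 0.0000, 7.1633, -1.5723], [0.0000, 0.0000, 0.0000, 3.5469]]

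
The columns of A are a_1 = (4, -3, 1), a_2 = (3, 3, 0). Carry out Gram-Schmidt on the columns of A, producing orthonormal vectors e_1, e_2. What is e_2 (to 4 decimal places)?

e_2 = (0.6042, 0.7964, -0.0275)

e_1 = a_1/‖a_1‖ = (4, -3, 1)/5.0990 = (0.7845, -0.5883, 0.1961).
r_{12} = e_1·a_2 = 0.5883.
u_2 = a_2 − 0.5883·e_1 = (2.5385, 3.3462, -0.1154).
‖u_2‖ = 4.2016, so e_2 = (0.6042, 0.7964, -0.0275).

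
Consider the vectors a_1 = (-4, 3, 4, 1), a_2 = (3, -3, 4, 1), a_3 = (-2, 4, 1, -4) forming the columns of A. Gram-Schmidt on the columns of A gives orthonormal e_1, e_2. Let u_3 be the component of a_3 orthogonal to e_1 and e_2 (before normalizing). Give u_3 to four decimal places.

a_1 = (-4, 3, 4, 1); ‖a_1‖ = 6.4807, so e_1 = (-0.6172, 0.4629, 0.6172, 0.1543).
e_1·a_2 = (-0.6172)·3 + 0.4629·(-3) + 0.6172·4 + 0.1543·1 = -0.6172.
u_2 = a_2 + 0.6172·e_1 = (2.6190, -2.7143, 4.3810, 1.0952).
‖u_2‖ = 5.8838, so e_2 = (0.4451, -0.4613, 0.7446, 0.1861).
e_1·a_3 = (-0.6172)·(-2) + 0.4629·4 + 0.6172·1 + 0.1543·(-4) = 3.0861; e_2·a_3 = 0.4451·(-2) + (-0.4613)·4 + 0.7446·1 + 0.1861·(-4) = -2.7355.
u_3 = a_3 − 3.0861·e_1 + 2.7355·e_2 = (1.1224, 1.3095, 1.1320, -3.9670).

u_3 = (1.1224, 1.3095, 1.1320, -3.9670)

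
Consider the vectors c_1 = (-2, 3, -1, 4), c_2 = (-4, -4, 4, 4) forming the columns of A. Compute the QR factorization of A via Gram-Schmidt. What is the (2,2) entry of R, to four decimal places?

c_1 = (-2, 3, -1, 4); ‖c_1‖ = 5.4772, so q_1 = (-0.3651, 0.5477, -0.1826, 0.7303).
q_1·c_2 = (-0.3651)·(-4) + 0.5477·(-4) + (-0.1826)·4 + 0.7303·4 = 1.4606.
u_2 = c_2 − 1.4606·q_1 = (-3.4667, -4.8000, 4.2667, 2.9333).
r_{22} = ‖u_2‖ = 7.8655.

r_{22} = 7.8655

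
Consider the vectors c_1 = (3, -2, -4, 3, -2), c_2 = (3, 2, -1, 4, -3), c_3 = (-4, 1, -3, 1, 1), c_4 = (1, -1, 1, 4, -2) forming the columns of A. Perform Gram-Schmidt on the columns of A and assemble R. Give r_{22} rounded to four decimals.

c_1 = (3, -2, -4, 3, -2); ‖c_1‖ = 6.4807, so q_1 = (0.4629, -0.3086, -0.6172, 0.4629, -0.3086).
q_1·c_2 = 0.4629·3 + (-0.3086)·2 + (-0.6172)·(-1) + 0.4629·4 + (-0.3086)·(-3) = 4.1662.
u_2 = c_2 − 4.1662·q_1 = (1.0714, 3.2857, 1.5714, 2.0714, -1.7143).
r_{22} = ‖u_2‖ = 4.6522.

r_{22} = 4.6522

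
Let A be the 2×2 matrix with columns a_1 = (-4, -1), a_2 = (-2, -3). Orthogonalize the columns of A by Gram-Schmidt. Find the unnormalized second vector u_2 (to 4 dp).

u_2 = (0.5882, -2.3529)

q_1 = a_1/‖a_1‖ = (-4, -1)/4.1231 = (-0.9701, -0.2425).
r_{12} = q_1·a_2 = 2.6679.
u_2 = a_2 − 2.6679·q_1 = (0.5882, -2.3529).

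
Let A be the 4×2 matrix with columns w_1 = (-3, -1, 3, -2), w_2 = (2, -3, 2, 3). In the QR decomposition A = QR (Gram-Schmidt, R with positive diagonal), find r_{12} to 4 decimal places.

r_{12} = -0.6255

w_1 = (-3, -1, 3, -2); ‖w_1‖ = 4.7958, so q_1 = (-0.6255, -0.2085, 0.6255, -0.4170).
r_{12} = q_1·w_2 = -0.6255.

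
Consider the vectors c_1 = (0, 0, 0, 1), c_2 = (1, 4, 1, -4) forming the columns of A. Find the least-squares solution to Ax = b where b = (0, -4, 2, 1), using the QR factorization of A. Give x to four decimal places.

c_1 = (0, 0, 0, 1); ‖c_1‖ = 1.0000, so e_1 = (0.0000, 0.0000, 0.0000, 1.0000).
e_1·c_2 = 0.0000·1 + 0.0000·4 + 0.0000·1 + 1.0000·(-4) = -4.0000.
u_2 = c_2 + 4.0000·e_1 = (1.0000, 4.0000, 1.0000, 0.0000).
‖u_2‖ = 4.2426, so e_2 = (0.2357, 0.9428, 0.2357, 0.0000).
Qᵀb = (1.0000, -3.2998).
Back-substitute: x_2 = -3.2998/4.2426 = -0.7778.
x_1 = (1.0000 + 4.0000·(-0.7778))/1.0000 = -2.1111.

x = (-2.1111, -0.7778)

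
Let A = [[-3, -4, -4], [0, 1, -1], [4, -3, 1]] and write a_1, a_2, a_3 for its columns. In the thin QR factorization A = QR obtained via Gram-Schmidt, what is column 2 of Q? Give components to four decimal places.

a_1 = (-3, 0, 4); ‖a_1‖ = 5.0000, so e_1 = (-0.6000, 0.0000, 0.8000).
e_1·a_2 = (-0.6000)·(-4) + 0.0000·1 + 0.8000·(-3) = 0.0000.
u_2 = a_2 + 0.0000·e_1 = (-4.0000, 1.0000, -3.0000).
‖u_2‖ = 5.0990, so e_2 = (-0.7845, 0.1961, -0.5883).

e_2 = (-0.7845, 0.1961, -0.5883)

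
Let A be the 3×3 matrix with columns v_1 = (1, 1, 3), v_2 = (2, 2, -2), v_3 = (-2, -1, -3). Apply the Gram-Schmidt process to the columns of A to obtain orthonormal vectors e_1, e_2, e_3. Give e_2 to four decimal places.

v_1 = (1, 1, 3); ‖v_1‖ = 3.3166, so e_1 = (0.3015, 0.3015, 0.9045).
e_1·v_2 = 0.3015·2 + 0.3015·2 + 0.9045·(-2) = -0.6030.
u_2 = v_2 + 0.6030·e_1 = (2.1818, 2.1818, -1.4545).
‖u_2‖ = 3.4112, so e_2 = (0.6396, 0.6396, -0.4264).

e_2 = (0.6396, 0.6396, -0.4264)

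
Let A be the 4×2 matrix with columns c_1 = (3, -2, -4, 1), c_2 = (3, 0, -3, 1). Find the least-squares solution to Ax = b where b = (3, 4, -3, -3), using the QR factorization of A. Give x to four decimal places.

x = (-1.6279, 2.6744)

c_1 = (3, -2, -4, 1); ‖c_1‖ = 5.4772, so e_1 = (0.5477, -0.3651, -0.7303, 0.1826).
e_1·c_2 = 0.5477·3 + (-0.3651)·0 + (-0.7303)·(-3) + 0.1826·1 = 4.0166.
u_2 = c_2 − 4.0166·e_1 = (0.8000, 1.4667, -0.0667, 0.2667).
‖u_2‖ = 1.6931, so e_2 = (0.4725, 0.8662, -0.0394, 0.1575).
Qᵀb = (1.8257, 4.5281).
Back-substitute: x_2 = 4.5281/1.6931 = 2.6744.
x_1 = (1.8257 − 4.0166·2.6744)/5.4772 = -1.6279.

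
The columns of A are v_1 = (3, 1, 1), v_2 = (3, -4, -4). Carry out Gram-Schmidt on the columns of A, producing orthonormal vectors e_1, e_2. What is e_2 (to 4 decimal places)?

v_1 = (3, 1, 1); ‖v_1‖ = 3.3166, so e_1 = (0.9045, 0.3015, 0.3015).
e_1·v_2 = 0.9045·3 + 0.3015·(-4) + 0.3015·(-4) = 0.3015.
u_2 = v_2 − 0.3015·e_1 = (2.7273, -4.0909, -4.0909).
‖u_2‖ = 6.3960, so e_2 = (0.4264, -0.6396, -0.6396).

e_2 = (0.4264, -0.6396, -0.6396)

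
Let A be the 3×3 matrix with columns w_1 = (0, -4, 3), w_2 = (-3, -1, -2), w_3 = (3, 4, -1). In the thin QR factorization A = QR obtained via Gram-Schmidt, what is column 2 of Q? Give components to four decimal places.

e_2 = (-0.8064, -0.3548, -0.4731)

w_1 = (0, -4, 3); ‖w_1‖ = 5.0000, so e_1 = (0.0000, -0.8000, 0.6000).
e_1·w_2 = 0.0000·(-3) + (-0.8000)·(-1) + 0.6000·(-2) = -0.4000.
u_2 = w_2 + 0.4000·e_1 = (-3.0000, -1.3200, -1.7600).
‖u_2‖ = 3.7202, so e_2 = (-0.8064, -0.3548, -0.4731).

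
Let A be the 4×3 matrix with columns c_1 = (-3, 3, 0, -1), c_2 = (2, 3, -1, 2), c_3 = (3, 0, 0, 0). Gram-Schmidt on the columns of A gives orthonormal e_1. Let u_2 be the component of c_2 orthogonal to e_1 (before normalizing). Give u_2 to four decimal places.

e_1 = c_1/‖c_1‖ = (-3, 3, 0, -1)/4.3589 = (-0.6882, 0.6882, 0.0000, -0.2294).
r_{12} = e_1·c_2 = 0.2294.
u_2 = c_2 − 0.2294·e_1 = (2.1579, 2.8421, -1.0000, 2.0526).

u_2 = (2.1579, 2.8421, -1.0000, 2.0526)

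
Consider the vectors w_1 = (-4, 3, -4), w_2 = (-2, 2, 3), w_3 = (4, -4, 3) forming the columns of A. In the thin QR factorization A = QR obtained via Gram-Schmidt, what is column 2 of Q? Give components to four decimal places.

e_2 = (-0.4390, 0.4509, 0.7772)

w_1 = (-4, 3, -4); ‖w_1‖ = 6.4031, so e_1 = (-0.6247, 0.4685, -0.6247).
e_1·w_2 = (-0.6247)·(-2) + 0.4685·2 + (-0.6247)·3 = 0.3123.
u_2 = w_2 − 0.3123·e_1 = (-1.8049, 1.8537, 3.1951).
‖u_2‖ = 4.1113, so e_2 = (-0.4390, 0.4509, 0.7772).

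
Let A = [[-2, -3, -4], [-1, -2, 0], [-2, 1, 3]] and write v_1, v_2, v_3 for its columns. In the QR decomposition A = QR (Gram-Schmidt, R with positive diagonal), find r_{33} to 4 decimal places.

q_1 = v_1/‖v_1‖ = (-2, -1, -2)/3.0000 = (-0.6667, -0.3333, -0.6667).
r_{12} = q_1·v_2 = 2.0000.
u_2 = v_2 − 2.0000·q_1 = (-1.6667, -1.3333, 2.3333).
‖u_2‖ = 3.1623, so q_2 = (-0.5270, -0.4216, 0.7379).
r_{13} = q_1·v_3 = 0.6667; r_{23} = q_2·v_3 = 4.3218.
u_3 = v_3 − 0.6667·q_1 − 4.3218·q_2 = (-1.2778, 2.0444, 0.2556).
r_{33} = ‖u_3‖ = 2.4244.

r_{33} = 2.4244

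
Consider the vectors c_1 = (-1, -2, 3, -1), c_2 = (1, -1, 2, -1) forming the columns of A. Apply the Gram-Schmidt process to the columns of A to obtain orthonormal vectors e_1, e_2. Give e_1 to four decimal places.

e_1 = (-0.2582, -0.5164, 0.7746, -0.2582)

c_1 = (-1, -2, 3, -1); ‖c_1‖ = 3.8730, so e_1 = (-0.2582, -0.5164, 0.7746, -0.2582).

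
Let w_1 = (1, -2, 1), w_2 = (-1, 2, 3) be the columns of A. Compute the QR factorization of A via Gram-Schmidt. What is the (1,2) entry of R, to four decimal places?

r_{12} = -0.8165

w_1 = (1, -2, 1); ‖w_1‖ = 2.4495, so q_1 = (0.4082, -0.8165, 0.4082).
r_{12} = q_1·w_2 = -0.8165.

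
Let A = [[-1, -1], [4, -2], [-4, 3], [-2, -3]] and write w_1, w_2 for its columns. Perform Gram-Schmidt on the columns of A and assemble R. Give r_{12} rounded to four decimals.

r_{12} = -2.1372

w_1 = (-1, 4, -4, -2); ‖w_1‖ = 6.0828, so e_1 = (-0.1644, 0.6576, -0.6576, -0.3288).
r_{12} = e_1·w_2 = -2.1372.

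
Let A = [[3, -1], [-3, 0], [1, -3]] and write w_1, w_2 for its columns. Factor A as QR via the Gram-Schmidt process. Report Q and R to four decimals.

q_1 = w_1/‖w_1‖ = (3, -3, 1)/4.3589 = (0.6882, -0.6882, 0.2294).
r_{12} = q_1·w_2 = -1.3765.
u_2 = w_2 + 1.3765·q_1 = (-0.0526, -0.9474, -2.6842).
‖u_2‖ = 2.8470, so q_2 = (-0.0185, -0.3328, -0.9428).

Q = [[0.6882, -0.0185], [-0.6882, -0.3328], [0.2294, -0.9428]], R = [[4.3589, -1.3765], [0.0000, 2.8470]]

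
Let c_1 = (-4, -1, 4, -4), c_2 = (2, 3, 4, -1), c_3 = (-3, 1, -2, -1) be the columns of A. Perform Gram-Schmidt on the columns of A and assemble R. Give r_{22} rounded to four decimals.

r_{22} = 5.3242

q_1 = c_1/‖c_1‖ = (-4, -1, 4, -4)/7.0000 = (-0.5714, -0.1429, 0.5714, -0.5714).
r_{12} = q_1·c_2 = 1.2857.
u_2 = c_2 − 1.2857·q_1 = (2.7347, 3.1837, 3.2653, -0.2653).
r_{22} = ‖u_2‖ = 5.3242.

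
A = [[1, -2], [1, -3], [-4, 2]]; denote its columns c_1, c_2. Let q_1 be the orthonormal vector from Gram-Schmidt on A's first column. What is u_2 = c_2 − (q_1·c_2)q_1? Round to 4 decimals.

u_2 = (-1.2778, -2.2778, -0.8889)

c_1 = (1, 1, -4); ‖c_1‖ = 4.2426, so q_1 = (0.2357, 0.2357, -0.9428).
q_1·c_2 = 0.2357·(-2) + 0.2357·(-3) + (-0.9428)·2 = -3.0641.
u_2 = c_2 + 3.0641·q_1 = (-1.2778, -2.2778, -0.8889).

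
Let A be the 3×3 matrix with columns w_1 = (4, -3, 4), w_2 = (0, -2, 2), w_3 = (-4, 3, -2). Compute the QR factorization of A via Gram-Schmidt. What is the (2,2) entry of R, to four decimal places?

w_1 = (4, -3, 4); ‖w_1‖ = 6.4031, so e_1 = (0.6247, -0.4685, 0.6247).
e_1·w_2 = 0.6247·0 + (-0.4685)·(-2) + 0.6247·2 = 2.1864.
u_2 = w_2 − 2.1864·e_1 = (-1.3659, -0.9756, 0.6341).
r_{22} = ‖u_2‖ = 1.7943.

r_{22} = 1.7943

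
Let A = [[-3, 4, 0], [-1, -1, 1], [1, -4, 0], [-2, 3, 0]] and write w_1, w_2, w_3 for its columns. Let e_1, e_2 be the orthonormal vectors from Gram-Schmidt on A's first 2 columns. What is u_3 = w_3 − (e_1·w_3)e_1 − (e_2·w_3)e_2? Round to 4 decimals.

e_1 = w_1/‖w_1‖ = (-3, -1, 1, -2)/3.8730 = (-0.7746, -0.2582, 0.2582, -0.5164).
r_{12} = e_1·w_2 = -5.4222.
u_2 = w_2 + 5.4222·e_1 = (-0.2000, -2.4000, -2.6000, 0.2000).
‖u_2‖ = 3.5496, so e_2 = (-0.0563, -0.6761, -0.7325, 0.0563).
r_{13} = e_1·w_3 = -0.2582; r_{23} = e_2·w_3 = -0.6761.
u_3 = w_3 + 0.2582·e_1 + 0.6761·e_2 = (-0.2381, 0.4762, -0.4286, -0.0952).

u_3 = (-0.2381, 0.4762, -0.4286, -0.0952)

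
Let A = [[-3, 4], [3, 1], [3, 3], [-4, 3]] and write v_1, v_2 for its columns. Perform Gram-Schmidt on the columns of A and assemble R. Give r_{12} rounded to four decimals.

r_{12} = -1.8300

v_1 = (-3, 3, 3, -4); ‖v_1‖ = 6.5574, so q_1 = (-0.4575, 0.4575, 0.4575, -0.6100).
r_{12} = q_1·v_2 = -1.8300.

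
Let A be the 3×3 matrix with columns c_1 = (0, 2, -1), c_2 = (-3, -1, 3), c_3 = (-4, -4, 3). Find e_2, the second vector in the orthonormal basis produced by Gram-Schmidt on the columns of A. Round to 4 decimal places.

e_2 = (-0.8018, 0.2673, 0.5345)

e_1 = c_1/‖c_1‖ = (0, 2, -1)/2.2361 = (0.0000, 0.8944, -0.4472).
r_{12} = e_1·c_2 = -2.2361.
u_2 = c_2 + 2.2361·e_1 = (-3.0000, 1.0000, 2.0000).
‖u_2‖ = 3.7417, so e_2 = (-0.8018, 0.2673, 0.5345).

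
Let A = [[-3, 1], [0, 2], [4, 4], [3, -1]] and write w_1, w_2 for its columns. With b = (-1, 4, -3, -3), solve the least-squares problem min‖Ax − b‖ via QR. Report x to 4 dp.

q_1 = w_1/‖w_1‖ = (-3, 0, 4, 3)/5.8310 = (-0.5145, 0.0000, 0.6860, 0.5145).
r_{12} = q_1·w_2 = 1.7150.
u_2 = w_2 − 1.7150·q_1 = (1.8824, 2.0000, 2.8235, -1.8824).
‖u_2‖ = 4.3656, so q_2 = (0.4312, 0.4581, 0.6468, -0.4312).
Qᵀb = (-3.0870, 0.7546).
Back-substitute: x_2 = 0.7546/4.3656 = 0.1728.
x_1 = (-3.0870 − 1.7150·0.1728)/5.8310 = -0.5802.

x = (-0.5802, 0.1728)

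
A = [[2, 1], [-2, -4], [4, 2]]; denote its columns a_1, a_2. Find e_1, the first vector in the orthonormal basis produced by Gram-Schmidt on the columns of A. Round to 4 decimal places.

a_1 = (2, -2, 4); ‖a_1‖ = 4.8990, so e_1 = (0.4082, -0.4082, 0.8165).

e_1 = (0.4082, -0.4082, 0.8165)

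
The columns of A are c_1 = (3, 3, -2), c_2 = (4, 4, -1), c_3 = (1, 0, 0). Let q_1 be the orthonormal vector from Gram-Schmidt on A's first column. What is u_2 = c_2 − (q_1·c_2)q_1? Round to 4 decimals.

q_1 = c_1/‖c_1‖ = (3, 3, -2)/4.6904 = (0.6396, 0.6396, -0.4264).
r_{12} = q_1·c_2 = 5.5432.
u_2 = c_2 − 5.5432·q_1 = (0.4545, 0.4545, 1.3636).

u_2 = (0.4545, 0.4545, 1.3636)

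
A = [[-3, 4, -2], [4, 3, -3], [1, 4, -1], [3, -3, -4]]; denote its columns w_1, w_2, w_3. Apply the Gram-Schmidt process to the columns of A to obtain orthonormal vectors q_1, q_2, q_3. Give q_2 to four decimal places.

w_1 = (-3, 4, 1, 3); ‖w_1‖ = 5.9161, so q_1 = (-0.5071, 0.6761, 0.1690, 0.5071).
q_1·w_2 = (-0.5071)·4 + 0.6761·3 + 0.1690·4 + 0.5071·(-3) = -0.8452.
u_2 = w_2 + 0.8452·q_1 = (3.5714, 3.5714, 4.1429, -2.5714).
‖u_2‖ = 7.0204, so q_2 = (0.5087, 0.5087, 0.5901, -0.3663).

q_2 = (0.5087, 0.5087, 0.5901, -0.3663)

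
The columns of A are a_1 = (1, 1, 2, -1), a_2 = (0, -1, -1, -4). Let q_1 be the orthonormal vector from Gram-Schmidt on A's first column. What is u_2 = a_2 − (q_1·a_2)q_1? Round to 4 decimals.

a_1 = (1, 1, 2, -1); ‖a_1‖ = 2.6458, so q_1 = (0.3780, 0.3780, 0.7559, -0.3780).
q_1·a_2 = 0.3780·0 + 0.3780·(-1) + 0.7559·(-1) + (-0.3780)·(-4) = 0.3780.
u_2 = a_2 − 0.3780·q_1 = (-0.1429, -1.1429, -1.2857, -3.8571).

u_2 = (-0.1429, -1.1429, -1.2857, -3.8571)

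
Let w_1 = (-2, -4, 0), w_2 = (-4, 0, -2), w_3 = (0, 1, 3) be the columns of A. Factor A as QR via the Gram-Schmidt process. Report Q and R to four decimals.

q_1 = w_1/‖w_1‖ = (-2, -4, 0)/4.4721 = (-0.4472, -0.8944, 0.0000).
r_{12} = q_1·w_2 = 1.7889.
u_2 = w_2 − 1.7889·q_1 = (-3.2000, 1.6000, -2.0000).
‖u_2‖ = 4.0988, so q_2 = (-0.7807, 0.3904, -0.4880).
r_{13} = q_1·w_3 = -0.8944; r_{23} = q_2·w_3 = -1.0735.
u_3 = w_3 + 0.8944·q_1 + 1.0735·q_2 = (-1.2381, 0.6190, 2.4762).
‖u_3‖ = 2.8368, so q_3 = (-0.4364, 0.2182, 0.8729).

Q = [[-0.4472, -0.7807, -0.4364], [-0.8944, 0.3904, 0.2182], [0.0000, -0.4880, 0.8729]], R = [[4.4721, 1.7889, -0.8944], [0.0000, 4.0988, -1.0735], [0.0000, 0.0000, 2.8368]]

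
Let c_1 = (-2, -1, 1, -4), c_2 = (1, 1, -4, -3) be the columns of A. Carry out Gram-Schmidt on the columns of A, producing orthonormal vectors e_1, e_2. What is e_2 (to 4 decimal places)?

e_1 = c_1/‖c_1‖ = (-2, -1, 1, -4)/4.6904 = (-0.4264, -0.2132, 0.2132, -0.8528).
r_{12} = e_1·c_2 = 1.0660.
u_2 = c_2 − 1.0660·e_1 = (1.4545, 1.2273, -4.2273, -2.0909).
‖u_2‖ = 5.0856, so e_2 = (0.2860, 0.2413, -0.8312, -0.4111).

e_2 = (0.2860, 0.2413, -0.8312, -0.4111)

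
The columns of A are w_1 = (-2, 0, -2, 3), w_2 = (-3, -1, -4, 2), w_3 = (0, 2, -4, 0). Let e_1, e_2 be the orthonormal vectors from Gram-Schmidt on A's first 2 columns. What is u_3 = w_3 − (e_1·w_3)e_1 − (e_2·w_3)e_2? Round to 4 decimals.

w_1 = (-2, 0, -2, 3); ‖w_1‖ = 4.1231, so e_1 = (-0.4851, 0.0000, -0.4851, 0.7276).
e_1·w_2 = (-0.4851)·(-3) + 0.0000·(-1) + (-0.4851)·(-4) + 0.7276·2 = 4.8507.
u_2 = w_2 − 4.8507·e_1 = (-0.6471, -1.0000, -1.6471, -1.5294).
‖u_2‖ = 2.5437, so e_2 = (-0.2544, -0.3931, -0.6475, -0.6012).
e_1·w_3 = (-0.4851)·0 + 0.0000·2 + (-0.4851)·(-4) + 0.7276·0 = 1.9403; e_2·w_3 = (-0.2544)·0 + (-0.3931)·2 + (-0.6475)·(-4) + (-0.6012)·0 = 1.8037.
u_3 = w_3 − 1.9403·e_1 − 1.8037·e_2 = (1.4000, 2.7091, -1.8909, -0.3273).

u_3 = (1.4000, 2.7091, -1.8909, -0.3273)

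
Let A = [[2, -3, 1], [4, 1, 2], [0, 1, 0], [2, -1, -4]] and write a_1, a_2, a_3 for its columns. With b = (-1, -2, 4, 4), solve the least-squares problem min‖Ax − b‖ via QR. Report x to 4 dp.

a_1 = (2, 4, 0, 2); ‖a_1‖ = 4.8990, so q_1 = (0.4082, 0.8165, 0.0000, 0.4082).
q_1·a_2 = 0.4082·(-3) + 0.8165·1 + 0.0000·1 + 0.4082·(-1) = -0.8165.
u_2 = a_2 + 0.8165·q_1 = (-2.6667, 1.6667, 1.0000, -0.6667).
‖u_2‖ = 3.3665, so q_2 = (-0.7921, 0.4951, 0.2970, -0.1980).
q_1·a_3 = 0.4082·1 + 0.8165·2 + 0.0000·0 + 0.4082·(-4) = 0.4082; q_2·a_3 = (-0.7921)·1 + 0.4951·2 + 0.2970·0 + (-0.1980)·(-4) = 0.9901.
u_3 = a_3 − 0.4082·q_1 − 0.9901·q_2 = (1.6176, 1.1765, -0.2941, -3.9706).
‖u_3‖ = 4.4557, so q_3 = (0.3631, 0.2640, -0.0660, -0.8911).
Qᵀb = (-0.4082, 0.1980, -4.7197).
Back-substitute: x_3 = -4.7197/4.4557 = -1.0593.
x_2 = (0.1980 − 0.9901·(-1.0593))/3.3665 = 0.3704.
x_1 = (-0.4082 + 0.8165·0.3704 − 0.4082·(-1.0593))/4.8990 = 0.0667.

x = (0.0667, 0.3704, -1.0593)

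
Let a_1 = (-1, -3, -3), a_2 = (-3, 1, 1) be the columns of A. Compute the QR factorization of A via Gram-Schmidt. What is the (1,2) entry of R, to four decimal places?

e_1 = a_1/‖a_1‖ = (-1, -3, -3)/4.3589 = (-0.2294, -0.6882, -0.6882).
r_{12} = e_1·a_2 = -0.6882.

r_{12} = -0.6882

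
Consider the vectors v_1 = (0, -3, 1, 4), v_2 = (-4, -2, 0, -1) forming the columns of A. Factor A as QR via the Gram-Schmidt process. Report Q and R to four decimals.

Q = [[0.0000, -0.8761], [-0.5883, -0.3875], [0.1961, -0.0168], [0.7845, -0.2864]], R = [[5.0990, 0.3922], [0.0000, 4.5658]]

v_1 = (0, -3, 1, 4); ‖v_1‖ = 5.0990, so e_1 = (0.0000, -0.5883, 0.1961, 0.7845).
e_1·v_2 = 0.0000·(-4) + (-0.5883)·(-2) + 0.1961·0 + 0.7845·(-1) = 0.3922.
u_2 = v_2 − 0.3922·e_1 = (-4.0000, -1.7692, -0.0769, -1.3077).
‖u_2‖ = 4.5658, so e_2 = (-0.8761, -0.3875, -0.0168, -0.2864).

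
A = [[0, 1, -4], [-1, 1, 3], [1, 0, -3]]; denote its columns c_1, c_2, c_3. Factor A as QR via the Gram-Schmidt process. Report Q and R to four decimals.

c_1 = (0, -1, 1); ‖c_1‖ = 1.4142, so q_1 = (0.0000, -0.7071, 0.7071).
q_1·c_2 = 0.0000·1 + (-0.7071)·1 + 0.7071·0 = -0.7071.
u_2 = c_2 + 0.7071·q_1 = (1.0000, 0.5000, 0.5000).
‖u_2‖ = 1.2247, so q_2 = (0.8165, 0.4082, 0.4082).
q_1·c_3 = 0.0000·(-4) + (-0.7071)·3 + 0.7071·(-3) = -4.2426; q_2·c_3 = 0.8165·(-4) + 0.4082·3 + 0.4082·(-3) = -3.2660.
u_3 = c_3 + 4.2426·q_1 + 3.2660·q_2 = (-1.3333, 1.3333, 1.3333).
‖u_3‖ = 2.3094, so q_3 = (-0.5774, 0.5774, 0.5774).

Q = [[0.0000, 0.8165, -0.5774], [-0.7071, 0.4082, 0.5774], [0.7071, 0.4082, 0.5774]], R = [[1.4142, -0.7071, -4.2426], [0.0000, 1.2247, -3.2660], [0.0000, 0.0000, 2.3094]]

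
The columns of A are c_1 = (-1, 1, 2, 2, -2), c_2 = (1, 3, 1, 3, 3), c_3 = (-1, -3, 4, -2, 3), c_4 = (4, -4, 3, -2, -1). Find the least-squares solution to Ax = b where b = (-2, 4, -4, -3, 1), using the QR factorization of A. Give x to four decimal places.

x = (-0.8977, -0.2622, -0.1329, -0.7711)

c_1 = (-1, 1, 2, 2, -2); ‖c_1‖ = 3.7417, so q_1 = (-0.2673, 0.2673, 0.5345, 0.5345, -0.5345).
q_1·c_2 = (-0.2673)·1 + 0.2673·3 + 0.5345·1 + 0.5345·3 + (-0.5345)·3 = 1.0690.
u_2 = c_2 − 1.0690·q_1 = (1.2857, 2.7143, 0.4286, 2.4286, 3.5714).
‖u_2‖ = 5.2780, so q_2 = (0.2436, 0.5143, 0.0812, 0.4601, 0.6767).
q_1·c_3 = (-0.2673)·(-1) + 0.2673·(-3) + 0.5345·4 + 0.5345·(-2) + (-0.5345)·3 = -1.0690; q_2·c_3 = 0.2436·(-1) + 0.5143·(-3) + 0.0812·4 + 0.4601·(-2) + 0.6767·3 = -0.3519.
u_3 = c_3 + 1.0690·q_1 + 0.3519·q_2 = (-1.2000, -2.5333, 4.6000, -1.2667, 2.6667).
‖u_3‖ = 6.1427, so q_3 = (-0.1954, -0.4124, 0.7489, -0.2062, 0.4341).
q_1·c_4 = (-0.2673)·4 + 0.2673·(-4) + 0.5345·3 + 0.5345·(-2) + (-0.5345)·(-1) = -1.0690; q_2·c_4 = 0.2436·4 + 0.5143·(-4) + 0.0812·3 + 0.4601·(-2) + 0.6767·(-1) = -2.4360; q_3·c_4 = (-0.1954)·4 + (-0.4124)·(-4) + 0.7489·3 + (-0.2062)·(-2) + 0.4341·(-1) = 3.0931.
u_4 = c_4 + 1.0690·q_1 + 2.4360·q_2 − 3.0931·q_3 = (4.9119, -1.1859, 1.4530, 0.3301, -1.2658).
‖u_4‖ = 5.4181, so q_4 = (0.9066, -0.2189, 0.2682, 0.0609, -0.2336).
Qᵀb = (-2.6726, 0.5413, -3.2016, -4.1778).
Back-substitute: x_4 = -4.1778/5.4181 = -0.7711.
x_3 = (-3.2016 − 3.0931·(-0.7711))/6.1427 = -0.1329.
x_2 = (0.5413 + 0.3519·(-0.1329) + 2.4360·(-0.7711))/5.2780 = -0.2622.
x_1 = (-2.6726 − 1.0690·(-0.2622) + 1.0690·(-0.1329) + 1.0690·(-0.7711))/3.7417 = -0.8977.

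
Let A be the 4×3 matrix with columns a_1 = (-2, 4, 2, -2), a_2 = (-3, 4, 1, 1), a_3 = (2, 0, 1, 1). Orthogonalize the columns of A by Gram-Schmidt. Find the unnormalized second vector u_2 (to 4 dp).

e_1 = a_1/‖a_1‖ = (-2, 4, 2, -2)/5.2915 = (-0.3780, 0.7559, 0.3780, -0.3780).
r_{12} = e_1·a_2 = 4.1576.
u_2 = a_2 − 4.1576·e_1 = (-1.4286, 0.8571, -0.5714, 2.5714).

u_2 = (-1.4286, 0.8571, -0.5714, 2.5714)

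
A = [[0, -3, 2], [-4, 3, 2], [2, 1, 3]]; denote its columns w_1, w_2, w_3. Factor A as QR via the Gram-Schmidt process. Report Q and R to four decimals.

w_1 = (0, -4, 2); ‖w_1‖ = 4.4721, so q_1 = (0.0000, -0.8944, 0.4472).
q_1·w_2 = 0.0000·(-3) + (-0.8944)·3 + 0.4472·1 = -2.2361.
u_2 = w_2 + 2.2361·q_1 = (-3.0000, 1.0000, 2.0000).
‖u_2‖ = 3.7417, so q_2 = (-0.8018, 0.2673, 0.5345).
q_1·w_3 = 0.0000·2 + (-0.8944)·2 + 0.4472·3 = -0.4472; q_2·w_3 = (-0.8018)·2 + 0.2673·2 + 0.5345·3 = 0.5345.
u_3 = w_3 + 0.4472·q_1 − 0.5345·q_2 = (2.4286, 1.4571, 2.9143).
‖u_3‖ = 4.0638, so q_3 = (0.5976, 0.3586, 0.7171).

Q = [[0.0000, -0.8018, 0.5976], [-0.8944, 0.2673, 0.3586], [0.4472, 0.5345, 0.7171]], R = [[4.4721, -2.2361, -0.4472], [0.0000, 3.7417, 0.5345], [0.0000, 0.0000, 4.0638]]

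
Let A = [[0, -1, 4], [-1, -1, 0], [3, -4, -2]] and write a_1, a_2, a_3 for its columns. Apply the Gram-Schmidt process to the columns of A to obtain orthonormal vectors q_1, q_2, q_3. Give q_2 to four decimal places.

a_1 = (0, -1, 3); ‖a_1‖ = 3.1623, so q_1 = (0.0000, -0.3162, 0.9487).
q_1·a_2 = 0.0000·(-1) + (-0.3162)·(-1) + 0.9487·(-4) = -3.4785.
u_2 = a_2 + 3.4785·q_1 = (-1.0000, -2.1000, -0.7000).
‖u_2‖ = 2.4290, so q_2 = (-0.4117, -0.8646, -0.2882).

q_2 = (-0.4117, -0.8646, -0.2882)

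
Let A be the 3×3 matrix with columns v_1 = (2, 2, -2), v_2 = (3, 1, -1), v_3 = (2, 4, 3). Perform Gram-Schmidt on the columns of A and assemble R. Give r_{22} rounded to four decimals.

r_{22} = 1.6330

v_1 = (2, 2, -2); ‖v_1‖ = 3.4641, so q_1 = (0.5774, 0.5774, -0.5774).
q_1·v_2 = 0.5774·3 + 0.5774·1 + (-0.5774)·(-1) = 2.8868.
u_2 = v_2 − 2.8868·q_1 = (1.3333, -0.6667, 0.6667).
r_{22} = ‖u_2‖ = 1.6330.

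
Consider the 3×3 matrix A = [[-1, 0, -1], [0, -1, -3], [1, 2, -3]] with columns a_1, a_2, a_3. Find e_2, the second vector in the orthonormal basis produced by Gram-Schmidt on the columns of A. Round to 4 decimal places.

e_2 = (0.5774, -0.5774, 0.5774)

a_1 = (-1, 0, 1); ‖a_1‖ = 1.4142, so e_1 = (-0.7071, 0.0000, 0.7071).
e_1·a_2 = (-0.7071)·0 + 0.0000·(-1) + 0.7071·2 = 1.4142.
u_2 = a_2 − 1.4142·e_1 = (1.0000, -1.0000, 1.0000).
‖u_2‖ = 1.7321, so e_2 = (0.5774, -0.5774, 0.5774).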